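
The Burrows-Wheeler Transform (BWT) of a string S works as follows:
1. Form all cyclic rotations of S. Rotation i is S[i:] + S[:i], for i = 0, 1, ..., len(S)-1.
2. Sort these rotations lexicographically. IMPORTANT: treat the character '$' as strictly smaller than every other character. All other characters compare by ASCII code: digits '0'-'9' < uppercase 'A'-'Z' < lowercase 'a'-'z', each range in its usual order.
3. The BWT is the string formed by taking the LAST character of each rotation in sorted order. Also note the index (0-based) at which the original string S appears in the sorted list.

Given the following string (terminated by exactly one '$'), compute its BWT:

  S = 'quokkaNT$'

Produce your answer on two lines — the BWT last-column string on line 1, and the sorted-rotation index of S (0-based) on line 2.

All 9 rotations (rotation i = S[i:]+S[:i]):
  rot[0] = quokkaNT$
  rot[1] = uokkaNT$q
  rot[2] = okkaNT$qu
  rot[3] = kkaNT$quo
  rot[4] = kaNT$quok
  rot[5] = aNT$quokk
  rot[6] = NT$quokka
  rot[7] = T$quokkaN
  rot[8] = $quokkaNT
Sorted (with $ < everything):
  sorted[0] = $quokkaNT  (last char: 'T')
  sorted[1] = NT$quokka  (last char: 'a')
  sorted[2] = T$quokkaN  (last char: 'N')
  sorted[3] = aNT$quokk  (last char: 'k')
  sorted[4] = kaNT$quok  (last char: 'k')
  sorted[5] = kkaNT$quo  (last char: 'o')
  sorted[6] = okkaNT$qu  (last char: 'u')
  sorted[7] = quokkaNT$  (last char: '$')
  sorted[8] = uokkaNT$q  (last char: 'q')
Last column: TaNkkou$q
Original string S is at sorted index 7

Answer: TaNkkou$q
7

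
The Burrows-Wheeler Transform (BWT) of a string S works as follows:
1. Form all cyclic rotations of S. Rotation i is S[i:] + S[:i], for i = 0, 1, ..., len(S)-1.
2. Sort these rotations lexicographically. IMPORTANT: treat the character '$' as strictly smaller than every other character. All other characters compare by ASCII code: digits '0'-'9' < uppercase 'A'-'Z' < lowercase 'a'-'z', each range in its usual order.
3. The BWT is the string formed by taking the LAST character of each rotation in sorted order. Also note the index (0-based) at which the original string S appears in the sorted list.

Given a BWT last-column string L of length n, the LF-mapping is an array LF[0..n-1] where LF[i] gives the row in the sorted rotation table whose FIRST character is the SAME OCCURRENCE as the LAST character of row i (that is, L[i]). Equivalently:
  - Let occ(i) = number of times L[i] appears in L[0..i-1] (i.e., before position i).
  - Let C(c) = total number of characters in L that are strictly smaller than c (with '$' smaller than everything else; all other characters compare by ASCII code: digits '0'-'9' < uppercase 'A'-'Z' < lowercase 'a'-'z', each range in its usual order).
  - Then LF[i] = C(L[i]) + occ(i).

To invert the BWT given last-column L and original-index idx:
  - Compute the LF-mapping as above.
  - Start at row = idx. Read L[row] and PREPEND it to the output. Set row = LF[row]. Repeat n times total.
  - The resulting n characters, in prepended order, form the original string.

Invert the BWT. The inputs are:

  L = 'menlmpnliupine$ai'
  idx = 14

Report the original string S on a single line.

Answer: pineapmillennium$

Derivation:
LF mapping: 9 2 11 7 10 14 12 8 4 16 15 5 13 3 0 1 6
Walk LF starting at row 14, prepending L[row]:
  step 1: row=14, L[14]='$', prepend. Next row=LF[14]=0
  step 2: row=0, L[0]='m', prepend. Next row=LF[0]=9
  step 3: row=9, L[9]='u', prepend. Next row=LF[9]=16
  step 4: row=16, L[16]='i', prepend. Next row=LF[16]=6
  step 5: row=6, L[6]='n', prepend. Next row=LF[6]=12
  step 6: row=12, L[12]='n', prepend. Next row=LF[12]=13
  step 7: row=13, L[13]='e', prepend. Next row=LF[13]=3
  step 8: row=3, L[3]='l', prepend. Next row=LF[3]=7
  step 9: row=7, L[7]='l', prepend. Next row=LF[7]=8
  step 10: row=8, L[8]='i', prepend. Next row=LF[8]=4
  step 11: row=4, L[4]='m', prepend. Next row=LF[4]=10
  step 12: row=10, L[10]='p', prepend. Next row=LF[10]=15
  step 13: row=15, L[15]='a', prepend. Next row=LF[15]=1
  step 14: row=1, L[1]='e', prepend. Next row=LF[1]=2
  step 15: row=2, L[2]='n', prepend. Next row=LF[2]=11
  step 16: row=11, L[11]='i', prepend. Next row=LF[11]=5
  step 17: row=5, L[5]='p', prepend. Next row=LF[5]=14
Reversed output: pineapmillennium$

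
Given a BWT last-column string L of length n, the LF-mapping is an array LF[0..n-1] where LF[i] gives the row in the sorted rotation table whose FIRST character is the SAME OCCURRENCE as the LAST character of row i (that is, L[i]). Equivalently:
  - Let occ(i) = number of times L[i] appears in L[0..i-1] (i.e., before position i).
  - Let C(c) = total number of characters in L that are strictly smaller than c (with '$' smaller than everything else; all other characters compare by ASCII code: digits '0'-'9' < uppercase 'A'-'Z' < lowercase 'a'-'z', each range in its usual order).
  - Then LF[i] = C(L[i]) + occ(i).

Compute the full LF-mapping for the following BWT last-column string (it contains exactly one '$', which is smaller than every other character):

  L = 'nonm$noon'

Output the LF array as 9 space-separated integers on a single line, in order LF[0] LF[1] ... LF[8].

Answer: 2 6 3 1 0 4 7 8 5

Derivation:
Char counts: '$':1, 'm':1, 'n':4, 'o':3
C (first-col start): C('$')=0, C('m')=1, C('n')=2, C('o')=6
L[0]='n': occ=0, LF[0]=C('n')+0=2+0=2
L[1]='o': occ=0, LF[1]=C('o')+0=6+0=6
L[2]='n': occ=1, LF[2]=C('n')+1=2+1=3
L[3]='m': occ=0, LF[3]=C('m')+0=1+0=1
L[4]='$': occ=0, LF[4]=C('$')+0=0+0=0
L[5]='n': occ=2, LF[5]=C('n')+2=2+2=4
L[6]='o': occ=1, LF[6]=C('o')+1=6+1=7
L[7]='o': occ=2, LF[7]=C('o')+2=6+2=8
L[8]='n': occ=3, LF[8]=C('n')+3=2+3=5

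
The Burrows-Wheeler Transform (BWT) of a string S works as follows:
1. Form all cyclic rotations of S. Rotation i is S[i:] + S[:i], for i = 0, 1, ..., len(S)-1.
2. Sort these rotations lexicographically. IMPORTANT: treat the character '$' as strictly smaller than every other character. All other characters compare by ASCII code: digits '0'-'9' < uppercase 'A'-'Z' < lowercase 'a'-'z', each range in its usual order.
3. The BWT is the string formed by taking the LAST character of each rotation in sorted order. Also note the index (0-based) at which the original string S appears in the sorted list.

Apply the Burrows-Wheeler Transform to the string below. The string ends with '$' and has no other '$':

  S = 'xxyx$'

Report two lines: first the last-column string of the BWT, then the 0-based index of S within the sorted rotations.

Answer: xy$xx
2

Derivation:
All 5 rotations (rotation i = S[i:]+S[:i]):
  rot[0] = xxyx$
  rot[1] = xyx$x
  rot[2] = yx$xx
  rot[3] = x$xxy
  rot[4] = $xxyx
Sorted (with $ < everything):
  sorted[0] = $xxyx  (last char: 'x')
  sorted[1] = x$xxy  (last char: 'y')
  sorted[2] = xxyx$  (last char: '$')
  sorted[3] = xyx$x  (last char: 'x')
  sorted[4] = yx$xx  (last char: 'x')
Last column: xy$xx
Original string S is at sorted index 2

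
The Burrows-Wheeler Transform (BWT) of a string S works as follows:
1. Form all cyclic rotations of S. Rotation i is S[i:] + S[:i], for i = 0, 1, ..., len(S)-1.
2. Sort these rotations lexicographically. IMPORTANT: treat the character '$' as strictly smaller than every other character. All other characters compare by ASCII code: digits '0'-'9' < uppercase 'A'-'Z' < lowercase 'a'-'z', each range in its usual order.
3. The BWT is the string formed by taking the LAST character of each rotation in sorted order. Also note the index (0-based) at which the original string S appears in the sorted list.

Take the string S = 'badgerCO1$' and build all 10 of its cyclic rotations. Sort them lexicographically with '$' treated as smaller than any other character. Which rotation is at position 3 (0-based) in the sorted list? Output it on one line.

All 10 rotations (rotation i = S[i:]+S[:i]):
  rot[0] = badgerCO1$
  rot[1] = adgerCO1$b
  rot[2] = dgerCO1$ba
  rot[3] = gerCO1$bad
  rot[4] = erCO1$badg
  rot[5] = rCO1$badge
  rot[6] = CO1$badger
  rot[7] = O1$badgerC
  rot[8] = 1$badgerCO
  rot[9] = $badgerCO1
Sorted (with $ < everything):
  sorted[0] = $badgerCO1
  sorted[1] = 1$badgerCO
  sorted[2] = CO1$badger
  sorted[3] = O1$badgerC
  sorted[4] = adgerCO1$b
  sorted[5] = badgerCO1$
  sorted[6] = dgerCO1$ba
  sorted[7] = erCO1$badg
  sorted[8] = gerCO1$bad
  sorted[9] = rCO1$badge
sorted[3] = O1$badgerC

Answer: O1$badgerC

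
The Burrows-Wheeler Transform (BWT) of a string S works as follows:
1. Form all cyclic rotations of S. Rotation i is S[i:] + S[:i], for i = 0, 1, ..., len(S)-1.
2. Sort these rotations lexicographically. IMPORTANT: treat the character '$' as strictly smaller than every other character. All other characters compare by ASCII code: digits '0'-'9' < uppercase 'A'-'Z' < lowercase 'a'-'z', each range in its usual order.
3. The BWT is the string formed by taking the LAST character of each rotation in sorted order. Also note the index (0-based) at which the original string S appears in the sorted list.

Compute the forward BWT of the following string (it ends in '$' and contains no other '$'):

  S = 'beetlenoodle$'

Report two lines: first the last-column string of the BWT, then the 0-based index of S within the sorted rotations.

Answer: e$olbledteone
1

Derivation:
All 13 rotations (rotation i = S[i:]+S[:i]):
  rot[0] = beetlenoodle$
  rot[1] = eetlenoodle$b
  rot[2] = etlenoodle$be
  rot[3] = tlenoodle$bee
  rot[4] = lenoodle$beet
  rot[5] = enoodle$beetl
  rot[6] = noodle$beetle
  rot[7] = oodle$beetlen
  rot[8] = odle$beetleno
  rot[9] = dle$beetlenoo
  rot[10] = le$beetlenood
  rot[11] = e$beetlenoodl
  rot[12] = $beetlenoodle
Sorted (with $ < everything):
  sorted[0] = $beetlenoodle  (last char: 'e')
  sorted[1] = beetlenoodle$  (last char: '$')
  sorted[2] = dle$beetlenoo  (last char: 'o')
  sorted[3] = e$beetlenoodl  (last char: 'l')
  sorted[4] = eetlenoodle$b  (last char: 'b')
  sorted[5] = enoodle$beetl  (last char: 'l')
  sorted[6] = etlenoodle$be  (last char: 'e')
  sorted[7] = le$beetlenood  (last char: 'd')
  sorted[8] = lenoodle$beet  (last char: 't')
  sorted[9] = noodle$beetle  (last char: 'e')
  sorted[10] = odle$beetleno  (last char: 'o')
  sorted[11] = oodle$beetlen  (last char: 'n')
  sorted[12] = tlenoodle$bee  (last char: 'e')
Last column: e$olbledteone
Original string S is at sorted index 1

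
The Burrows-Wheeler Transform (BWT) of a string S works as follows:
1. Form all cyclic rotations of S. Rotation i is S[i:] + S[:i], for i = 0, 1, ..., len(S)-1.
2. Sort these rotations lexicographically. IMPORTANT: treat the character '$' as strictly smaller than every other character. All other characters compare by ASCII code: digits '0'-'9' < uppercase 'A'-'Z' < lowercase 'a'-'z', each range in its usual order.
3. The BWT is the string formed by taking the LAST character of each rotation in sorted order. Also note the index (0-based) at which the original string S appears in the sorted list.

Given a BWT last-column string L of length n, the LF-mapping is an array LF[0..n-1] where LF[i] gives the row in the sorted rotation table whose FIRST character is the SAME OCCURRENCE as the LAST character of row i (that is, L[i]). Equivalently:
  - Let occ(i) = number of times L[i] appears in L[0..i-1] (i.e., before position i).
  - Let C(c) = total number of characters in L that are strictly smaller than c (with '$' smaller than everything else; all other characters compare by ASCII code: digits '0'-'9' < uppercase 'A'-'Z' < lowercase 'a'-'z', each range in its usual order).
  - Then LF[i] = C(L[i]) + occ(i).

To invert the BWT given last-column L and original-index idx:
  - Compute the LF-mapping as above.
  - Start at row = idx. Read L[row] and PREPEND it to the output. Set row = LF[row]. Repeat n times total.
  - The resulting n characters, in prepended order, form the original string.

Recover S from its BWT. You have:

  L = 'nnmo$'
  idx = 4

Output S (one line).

Answer: onmn$

Derivation:
LF mapping: 2 3 1 4 0
Walk LF starting at row 4, prepending L[row]:
  step 1: row=4, L[4]='$', prepend. Next row=LF[4]=0
  step 2: row=0, L[0]='n', prepend. Next row=LF[0]=2
  step 3: row=2, L[2]='m', prepend. Next row=LF[2]=1
  step 4: row=1, L[1]='n', prepend. Next row=LF[1]=3
  step 5: row=3, L[3]='o', prepend. Next row=LF[3]=4
Reversed output: onmn$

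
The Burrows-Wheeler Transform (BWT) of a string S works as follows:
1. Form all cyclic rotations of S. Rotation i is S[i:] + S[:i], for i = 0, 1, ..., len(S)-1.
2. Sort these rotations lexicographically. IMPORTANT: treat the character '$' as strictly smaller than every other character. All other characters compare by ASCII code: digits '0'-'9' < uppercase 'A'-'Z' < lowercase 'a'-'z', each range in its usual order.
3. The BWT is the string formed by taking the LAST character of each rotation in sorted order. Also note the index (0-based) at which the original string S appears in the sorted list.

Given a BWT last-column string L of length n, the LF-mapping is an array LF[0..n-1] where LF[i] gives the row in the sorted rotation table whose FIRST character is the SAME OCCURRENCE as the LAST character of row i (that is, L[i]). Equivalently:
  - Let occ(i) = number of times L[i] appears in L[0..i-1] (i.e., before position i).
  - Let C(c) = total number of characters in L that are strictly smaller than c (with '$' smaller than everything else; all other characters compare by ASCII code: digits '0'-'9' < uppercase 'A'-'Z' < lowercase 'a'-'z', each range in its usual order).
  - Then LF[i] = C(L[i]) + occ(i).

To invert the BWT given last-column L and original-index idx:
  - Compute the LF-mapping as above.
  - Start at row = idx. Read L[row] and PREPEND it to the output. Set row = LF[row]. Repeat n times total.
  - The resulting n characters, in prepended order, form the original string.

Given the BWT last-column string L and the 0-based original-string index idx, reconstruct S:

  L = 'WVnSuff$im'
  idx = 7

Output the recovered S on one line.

Answer: muffinVSW$

Derivation:
LF mapping: 3 2 8 1 9 4 5 0 6 7
Walk LF starting at row 7, prepending L[row]:
  step 1: row=7, L[7]='$', prepend. Next row=LF[7]=0
  step 2: row=0, L[0]='W', prepend. Next row=LF[0]=3
  step 3: row=3, L[3]='S', prepend. Next row=LF[3]=1
  step 4: row=1, L[1]='V', prepend. Next row=LF[1]=2
  step 5: row=2, L[2]='n', prepend. Next row=LF[2]=8
  step 6: row=8, L[8]='i', prepend. Next row=LF[8]=6
  step 7: row=6, L[6]='f', prepend. Next row=LF[6]=5
  step 8: row=5, L[5]='f', prepend. Next row=LF[5]=4
  step 9: row=4, L[4]='u', prepend. Next row=LF[4]=9
  step 10: row=9, L[9]='m', prepend. Next row=LF[9]=7
Reversed output: muffinVSW$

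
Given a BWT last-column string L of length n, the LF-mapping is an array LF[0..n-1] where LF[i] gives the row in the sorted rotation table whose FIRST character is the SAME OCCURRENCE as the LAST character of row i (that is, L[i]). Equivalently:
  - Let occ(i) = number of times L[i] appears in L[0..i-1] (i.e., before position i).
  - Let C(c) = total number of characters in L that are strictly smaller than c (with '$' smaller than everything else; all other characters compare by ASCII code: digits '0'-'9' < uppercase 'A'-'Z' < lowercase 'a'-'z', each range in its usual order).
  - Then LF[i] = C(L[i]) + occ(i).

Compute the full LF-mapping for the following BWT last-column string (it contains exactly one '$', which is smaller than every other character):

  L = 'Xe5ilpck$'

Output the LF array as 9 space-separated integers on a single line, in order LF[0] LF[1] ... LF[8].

Answer: 2 4 1 5 7 8 3 6 0

Derivation:
Char counts: '$':1, '5':1, 'X':1, 'c':1, 'e':1, 'i':1, 'k':1, 'l':1, 'p':1
C (first-col start): C('$')=0, C('5')=1, C('X')=2, C('c')=3, C('e')=4, C('i')=5, C('k')=6, C('l')=7, C('p')=8
L[0]='X': occ=0, LF[0]=C('X')+0=2+0=2
L[1]='e': occ=0, LF[1]=C('e')+0=4+0=4
L[2]='5': occ=0, LF[2]=C('5')+0=1+0=1
L[3]='i': occ=0, LF[3]=C('i')+0=5+0=5
L[4]='l': occ=0, LF[4]=C('l')+0=7+0=7
L[5]='p': occ=0, LF[5]=C('p')+0=8+0=8
L[6]='c': occ=0, LF[6]=C('c')+0=3+0=3
L[7]='k': occ=0, LF[7]=C('k')+0=6+0=6
L[8]='$': occ=0, LF[8]=C('$')+0=0+0=0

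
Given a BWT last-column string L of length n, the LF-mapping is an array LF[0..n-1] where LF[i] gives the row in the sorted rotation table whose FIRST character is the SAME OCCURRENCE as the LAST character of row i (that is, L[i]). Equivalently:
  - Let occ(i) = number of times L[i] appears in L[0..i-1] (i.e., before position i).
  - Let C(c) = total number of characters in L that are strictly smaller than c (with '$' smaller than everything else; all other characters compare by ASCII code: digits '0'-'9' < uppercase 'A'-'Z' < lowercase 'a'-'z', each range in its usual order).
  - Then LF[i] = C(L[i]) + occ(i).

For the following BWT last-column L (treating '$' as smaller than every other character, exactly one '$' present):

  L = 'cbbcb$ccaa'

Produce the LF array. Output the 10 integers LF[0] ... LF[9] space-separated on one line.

Char counts: '$':1, 'a':2, 'b':3, 'c':4
C (first-col start): C('$')=0, C('a')=1, C('b')=3, C('c')=6
L[0]='c': occ=0, LF[0]=C('c')+0=6+0=6
L[1]='b': occ=0, LF[1]=C('b')+0=3+0=3
L[2]='b': occ=1, LF[2]=C('b')+1=3+1=4
L[3]='c': occ=1, LF[3]=C('c')+1=6+1=7
L[4]='b': occ=2, LF[4]=C('b')+2=3+2=5
L[5]='$': occ=0, LF[5]=C('$')+0=0+0=0
L[6]='c': occ=2, LF[6]=C('c')+2=6+2=8
L[7]='c': occ=3, LF[7]=C('c')+3=6+3=9
L[8]='a': occ=0, LF[8]=C('a')+0=1+0=1
L[9]='a': occ=1, LF[9]=C('a')+1=1+1=2

Answer: 6 3 4 7 5 0 8 9 1 2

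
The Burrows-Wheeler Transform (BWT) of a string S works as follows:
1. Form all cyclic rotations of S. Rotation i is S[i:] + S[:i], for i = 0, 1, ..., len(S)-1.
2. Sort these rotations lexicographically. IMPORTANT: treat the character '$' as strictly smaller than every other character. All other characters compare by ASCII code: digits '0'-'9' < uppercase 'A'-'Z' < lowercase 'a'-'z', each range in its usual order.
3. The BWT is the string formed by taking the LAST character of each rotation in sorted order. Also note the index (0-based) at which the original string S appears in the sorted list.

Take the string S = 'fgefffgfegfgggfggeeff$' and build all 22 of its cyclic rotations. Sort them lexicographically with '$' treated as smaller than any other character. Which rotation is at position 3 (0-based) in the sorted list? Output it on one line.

Answer: efffgfegfgggfggeeff$fg

Derivation:
All 22 rotations (rotation i = S[i:]+S[:i]):
  rot[0] = fgefffgfegfgggfggeeff$
  rot[1] = gefffgfegfgggfggeeff$f
  rot[2] = efffgfegfgggfggeeff$fg
  rot[3] = fffgfegfgggfggeeff$fge
  rot[4] = ffgfegfgggfggeeff$fgef
  rot[5] = fgfegfgggfggeeff$fgeff
  rot[6] = gfegfgggfggeeff$fgefff
  rot[7] = fegfgggfggeeff$fgefffg
  rot[8] = egfgggfggeeff$fgefffgf
  rot[9] = gfgggfggeeff$fgefffgfe
  rot[10] = fgggfggeeff$fgefffgfeg
  rot[11] = gggfggeeff$fgefffgfegf
  rot[12] = ggfggeeff$fgefffgfegfg
  rot[13] = gfggeeff$fgefffgfegfgg
  rot[14] = fggeeff$fgefffgfegfggg
  rot[15] = ggeeff$fgefffgfegfgggf
  rot[16] = geeff$fgefffgfegfgggfg
  rot[17] = eeff$fgefffgfegfgggfgg
  rot[18] = eff$fgefffgfegfgggfgge
  rot[19] = ff$fgefffgfegfgggfggee
  rot[20] = f$fgefffgfegfgggfggeef
  rot[21] = $fgefffgfegfgggfggeeff
Sorted (with $ < everything):
  sorted[0] = $fgefffgfegfgggfggeeff
  sorted[1] = eeff$fgefffgfegfgggfgg
  sorted[2] = eff$fgefffgfegfgggfgge
  sorted[3] = efffgfegfgggfggeeff$fg
  sorted[4] = egfgggfggeeff$fgefffgf
  sorted[5] = f$fgefffgfegfgggfggeef
  sorted[6] = fegfgggfggeeff$fgefffg
  sorted[7] = ff$fgefffgfegfgggfggee
  sorted[8] = fffgfegfgggfggeeff$fge
  sorted[9] = ffgfegfgggfggeeff$fgef
  sorted[10] = fgefffgfegfgggfggeeff$
  sorted[11] = fgfegfgggfggeeff$fgeff
  sorted[12] = fggeeff$fgefffgfegfggg
  sorted[13] = fgggfggeeff$fgefffgfeg
  sorted[14] = geeff$fgefffgfegfgggfg
  sorted[15] = gefffgfegfgggfggeeff$f
  sorted[16] = gfegfgggfggeeff$fgefff
  sorted[17] = gfggeeff$fgefffgfegfgg
  sorted[18] = gfgggfggeeff$fgefffgfe
  sorted[19] = ggeeff$fgefffgfegfgggf
  sorted[20] = ggfggeeff$fgefffgfegfg
  sorted[21] = gggfggeeff$fgefffgfegf
sorted[3] = efffgfegfgggfggeeff$fg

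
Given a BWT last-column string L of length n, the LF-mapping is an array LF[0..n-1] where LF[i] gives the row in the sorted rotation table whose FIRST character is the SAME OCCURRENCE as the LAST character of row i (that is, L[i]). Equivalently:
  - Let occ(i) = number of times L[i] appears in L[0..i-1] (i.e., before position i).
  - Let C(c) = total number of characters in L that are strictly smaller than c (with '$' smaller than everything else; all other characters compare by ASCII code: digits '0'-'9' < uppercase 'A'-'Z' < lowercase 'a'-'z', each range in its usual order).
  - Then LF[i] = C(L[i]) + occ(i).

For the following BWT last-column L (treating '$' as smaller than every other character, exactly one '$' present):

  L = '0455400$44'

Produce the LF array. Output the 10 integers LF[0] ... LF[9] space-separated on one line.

Answer: 1 4 8 9 5 2 3 0 6 7

Derivation:
Char counts: '$':1, '0':3, '4':4, '5':2
C (first-col start): C('$')=0, C('0')=1, C('4')=4, C('5')=8
L[0]='0': occ=0, LF[0]=C('0')+0=1+0=1
L[1]='4': occ=0, LF[1]=C('4')+0=4+0=4
L[2]='5': occ=0, LF[2]=C('5')+0=8+0=8
L[3]='5': occ=1, LF[3]=C('5')+1=8+1=9
L[4]='4': occ=1, LF[4]=C('4')+1=4+1=5
L[5]='0': occ=1, LF[5]=C('0')+1=1+1=2
L[6]='0': occ=2, LF[6]=C('0')+2=1+2=3
L[7]='$': occ=0, LF[7]=C('$')+0=0+0=0
L[8]='4': occ=2, LF[8]=C('4')+2=4+2=6
L[9]='4': occ=3, LF[9]=C('4')+3=4+3=7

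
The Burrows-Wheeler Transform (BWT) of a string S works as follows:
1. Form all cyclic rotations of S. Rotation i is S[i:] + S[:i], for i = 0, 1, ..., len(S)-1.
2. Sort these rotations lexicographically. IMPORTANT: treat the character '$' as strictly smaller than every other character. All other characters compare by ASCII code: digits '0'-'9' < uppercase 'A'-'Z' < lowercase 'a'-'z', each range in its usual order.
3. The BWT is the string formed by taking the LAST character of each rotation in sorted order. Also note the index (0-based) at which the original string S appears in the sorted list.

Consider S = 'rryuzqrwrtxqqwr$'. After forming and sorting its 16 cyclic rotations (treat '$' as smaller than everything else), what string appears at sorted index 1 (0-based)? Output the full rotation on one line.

Answer: qqwr$rryuzqrwrtx

Derivation:
All 16 rotations (rotation i = S[i:]+S[:i]):
  rot[0] = rryuzqrwrtxqqwr$
  rot[1] = ryuzqrwrtxqqwr$r
  rot[2] = yuzqrwrtxqqwr$rr
  rot[3] = uzqrwrtxqqwr$rry
  rot[4] = zqrwrtxqqwr$rryu
  rot[5] = qrwrtxqqwr$rryuz
  rot[6] = rwrtxqqwr$rryuzq
  rot[7] = wrtxqqwr$rryuzqr
  rot[8] = rtxqqwr$rryuzqrw
  rot[9] = txqqwr$rryuzqrwr
  rot[10] = xqqwr$rryuzqrwrt
  rot[11] = qqwr$rryuzqrwrtx
  rot[12] = qwr$rryuzqrwrtxq
  rot[13] = wr$rryuzqrwrtxqq
  rot[14] = r$rryuzqrwrtxqqw
  rot[15] = $rryuzqrwrtxqqwr
Sorted (with $ < everything):
  sorted[0] = $rryuzqrwrtxqqwr
  sorted[1] = qqwr$rryuzqrwrtx
  sorted[2] = qrwrtxqqwr$rryuz
  sorted[3] = qwr$rryuzqrwrtxq
  sorted[4] = r$rryuzqrwrtxqqw
  sorted[5] = rryuzqrwrtxqqwr$
  sorted[6] = rtxqqwr$rryuzqrw
  sorted[7] = rwrtxqqwr$rryuzq
  sorted[8] = ryuzqrwrtxqqwr$r
  sorted[9] = txqqwr$rryuzqrwr
  sorted[10] = uzqrwrtxqqwr$rry
  sorted[11] = wr$rryuzqrwrtxqq
  sorted[12] = wrtxqqwr$rryuzqr
  sorted[13] = xqqwr$rryuzqrwrt
  sorted[14] = yuzqrwrtxqqwr$rr
  sorted[15] = zqrwrtxqqwr$rryu
sorted[1] = qqwr$rryuzqrwrtx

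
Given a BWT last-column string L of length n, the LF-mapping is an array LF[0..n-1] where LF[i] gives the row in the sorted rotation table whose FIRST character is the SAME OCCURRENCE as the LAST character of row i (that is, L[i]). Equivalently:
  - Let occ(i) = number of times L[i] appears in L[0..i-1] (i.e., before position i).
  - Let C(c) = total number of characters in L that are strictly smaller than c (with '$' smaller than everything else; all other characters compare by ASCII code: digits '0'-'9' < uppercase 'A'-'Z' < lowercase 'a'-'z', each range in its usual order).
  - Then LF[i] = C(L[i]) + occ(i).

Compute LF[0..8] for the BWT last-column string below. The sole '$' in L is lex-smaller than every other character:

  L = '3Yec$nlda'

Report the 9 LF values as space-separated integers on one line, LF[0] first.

Char counts: '$':1, '3':1, 'Y':1, 'a':1, 'c':1, 'd':1, 'e':1, 'l':1, 'n':1
C (first-col start): C('$')=0, C('3')=1, C('Y')=2, C('a')=3, C('c')=4, C('d')=5, C('e')=6, C('l')=7, C('n')=8
L[0]='3': occ=0, LF[0]=C('3')+0=1+0=1
L[1]='Y': occ=0, LF[1]=C('Y')+0=2+0=2
L[2]='e': occ=0, LF[2]=C('e')+0=6+0=6
L[3]='c': occ=0, LF[3]=C('c')+0=4+0=4
L[4]='$': occ=0, LF[4]=C('$')+0=0+0=0
L[5]='n': occ=0, LF[5]=C('n')+0=8+0=8
L[6]='l': occ=0, LF[6]=C('l')+0=7+0=7
L[7]='d': occ=0, LF[7]=C('d')+0=5+0=5
L[8]='a': occ=0, LF[8]=C('a')+0=3+0=3

Answer: 1 2 6 4 0 8 7 5 3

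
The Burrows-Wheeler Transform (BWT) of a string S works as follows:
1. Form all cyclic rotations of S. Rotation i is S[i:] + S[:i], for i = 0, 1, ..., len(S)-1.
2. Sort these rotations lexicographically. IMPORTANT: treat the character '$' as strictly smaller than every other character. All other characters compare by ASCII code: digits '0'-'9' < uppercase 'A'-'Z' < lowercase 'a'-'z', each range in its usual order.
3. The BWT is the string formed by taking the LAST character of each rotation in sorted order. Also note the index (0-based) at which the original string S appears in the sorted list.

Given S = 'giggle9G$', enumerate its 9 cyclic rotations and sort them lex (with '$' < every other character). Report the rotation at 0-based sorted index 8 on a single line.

All 9 rotations (rotation i = S[i:]+S[:i]):
  rot[0] = giggle9G$
  rot[1] = iggle9G$g
  rot[2] = ggle9G$gi
  rot[3] = gle9G$gig
  rot[4] = le9G$gigg
  rot[5] = e9G$giggl
  rot[6] = 9G$giggle
  rot[7] = G$giggle9
  rot[8] = $giggle9G
Sorted (with $ < everything):
  sorted[0] = $giggle9G
  sorted[1] = 9G$giggle
  sorted[2] = G$giggle9
  sorted[3] = e9G$giggl
  sorted[4] = ggle9G$gi
  sorted[5] = giggle9G$
  sorted[6] = gle9G$gig
  sorted[7] = iggle9G$g
  sorted[8] = le9G$gigg
sorted[8] = le9G$gigg

Answer: le9G$gigg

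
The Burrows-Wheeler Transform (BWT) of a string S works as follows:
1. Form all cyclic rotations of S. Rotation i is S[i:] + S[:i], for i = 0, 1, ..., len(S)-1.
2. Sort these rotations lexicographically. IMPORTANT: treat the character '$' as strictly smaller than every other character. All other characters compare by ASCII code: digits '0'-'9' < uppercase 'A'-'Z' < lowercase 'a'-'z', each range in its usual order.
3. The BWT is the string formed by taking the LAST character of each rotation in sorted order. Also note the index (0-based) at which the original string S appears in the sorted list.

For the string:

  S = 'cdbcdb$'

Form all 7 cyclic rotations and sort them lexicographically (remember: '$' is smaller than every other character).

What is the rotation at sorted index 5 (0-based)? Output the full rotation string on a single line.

Answer: db$cdbc

Derivation:
All 7 rotations (rotation i = S[i:]+S[:i]):
  rot[0] = cdbcdb$
  rot[1] = dbcdb$c
  rot[2] = bcdb$cd
  rot[3] = cdb$cdb
  rot[4] = db$cdbc
  rot[5] = b$cdbcd
  rot[6] = $cdbcdb
Sorted (with $ < everything):
  sorted[0] = $cdbcdb
  sorted[1] = b$cdbcd
  sorted[2] = bcdb$cd
  sorted[3] = cdb$cdb
  sorted[4] = cdbcdb$
  sorted[5] = db$cdbc
  sorted[6] = dbcdb$c
sorted[5] = db$cdbc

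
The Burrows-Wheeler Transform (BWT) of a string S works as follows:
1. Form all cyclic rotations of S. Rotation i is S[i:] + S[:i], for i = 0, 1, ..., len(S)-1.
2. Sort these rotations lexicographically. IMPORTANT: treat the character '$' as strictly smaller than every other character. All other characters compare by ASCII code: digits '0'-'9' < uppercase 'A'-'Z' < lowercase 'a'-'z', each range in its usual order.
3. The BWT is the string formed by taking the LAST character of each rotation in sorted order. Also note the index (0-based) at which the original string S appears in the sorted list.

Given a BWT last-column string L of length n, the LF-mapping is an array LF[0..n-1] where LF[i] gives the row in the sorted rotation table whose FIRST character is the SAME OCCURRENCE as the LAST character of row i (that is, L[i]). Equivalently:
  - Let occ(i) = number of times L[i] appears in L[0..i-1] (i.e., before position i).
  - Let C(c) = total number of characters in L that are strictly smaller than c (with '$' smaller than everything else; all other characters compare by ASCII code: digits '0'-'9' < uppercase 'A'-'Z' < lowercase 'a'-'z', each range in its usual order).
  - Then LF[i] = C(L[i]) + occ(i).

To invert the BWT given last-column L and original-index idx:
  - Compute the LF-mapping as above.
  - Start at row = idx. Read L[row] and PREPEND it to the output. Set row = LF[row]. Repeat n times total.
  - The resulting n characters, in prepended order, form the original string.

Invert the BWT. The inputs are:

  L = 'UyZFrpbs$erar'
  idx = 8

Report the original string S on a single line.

LF mapping: 2 12 3 1 8 7 5 11 0 6 9 4 10
Walk LF starting at row 8, prepending L[row]:
  step 1: row=8, L[8]='$', prepend. Next row=LF[8]=0
  step 2: row=0, L[0]='U', prepend. Next row=LF[0]=2
  step 3: row=2, L[2]='Z', prepend. Next row=LF[2]=3
  step 4: row=3, L[3]='F', prepend. Next row=LF[3]=1
  step 5: row=1, L[1]='y', prepend. Next row=LF[1]=12
  step 6: row=12, L[12]='r', prepend. Next row=LF[12]=10
  step 7: row=10, L[10]='r', prepend. Next row=LF[10]=9
  step 8: row=9, L[9]='e', prepend. Next row=LF[9]=6
  step 9: row=6, L[6]='b', prepend. Next row=LF[6]=5
  step 10: row=5, L[5]='p', prepend. Next row=LF[5]=7
  step 11: row=7, L[7]='s', prepend. Next row=LF[7]=11
  step 12: row=11, L[11]='a', prepend. Next row=LF[11]=4
  step 13: row=4, L[4]='r', prepend. Next row=LF[4]=8
Reversed output: raspberryFZU$

Answer: raspberryFZU$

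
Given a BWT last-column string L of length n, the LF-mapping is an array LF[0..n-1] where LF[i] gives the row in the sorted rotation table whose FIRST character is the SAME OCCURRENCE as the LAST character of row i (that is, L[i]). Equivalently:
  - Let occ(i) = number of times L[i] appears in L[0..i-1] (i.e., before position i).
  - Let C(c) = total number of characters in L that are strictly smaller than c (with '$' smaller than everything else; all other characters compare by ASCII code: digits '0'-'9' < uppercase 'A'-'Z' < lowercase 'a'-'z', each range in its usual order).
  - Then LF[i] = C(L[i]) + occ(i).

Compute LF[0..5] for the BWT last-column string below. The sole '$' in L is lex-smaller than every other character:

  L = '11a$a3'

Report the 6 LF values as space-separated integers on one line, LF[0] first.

Char counts: '$':1, '1':2, '3':1, 'a':2
C (first-col start): C('$')=0, C('1')=1, C('3')=3, C('a')=4
L[0]='1': occ=0, LF[0]=C('1')+0=1+0=1
L[1]='1': occ=1, LF[1]=C('1')+1=1+1=2
L[2]='a': occ=0, LF[2]=C('a')+0=4+0=4
L[3]='$': occ=0, LF[3]=C('$')+0=0+0=0
L[4]='a': occ=1, LF[4]=C('a')+1=4+1=5
L[5]='3': occ=0, LF[5]=C('3')+0=3+0=3

Answer: 1 2 4 0 5 3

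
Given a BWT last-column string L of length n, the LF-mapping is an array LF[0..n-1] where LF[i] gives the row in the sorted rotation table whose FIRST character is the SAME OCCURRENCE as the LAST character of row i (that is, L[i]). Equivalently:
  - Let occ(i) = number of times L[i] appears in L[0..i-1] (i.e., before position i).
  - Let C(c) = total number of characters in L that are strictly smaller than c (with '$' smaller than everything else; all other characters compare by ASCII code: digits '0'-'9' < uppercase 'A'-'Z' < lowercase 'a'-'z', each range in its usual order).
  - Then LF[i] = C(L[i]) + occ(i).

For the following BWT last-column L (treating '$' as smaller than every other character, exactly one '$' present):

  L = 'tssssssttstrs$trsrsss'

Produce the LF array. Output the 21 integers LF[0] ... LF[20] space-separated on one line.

Answer: 16 4 5 6 7 8 9 17 18 10 19 1 11 0 20 2 12 3 13 14 15

Derivation:
Char counts: '$':1, 'r':3, 's':12, 't':5
C (first-col start): C('$')=0, C('r')=1, C('s')=4, C('t')=16
L[0]='t': occ=0, LF[0]=C('t')+0=16+0=16
L[1]='s': occ=0, LF[1]=C('s')+0=4+0=4
L[2]='s': occ=1, LF[2]=C('s')+1=4+1=5
L[3]='s': occ=2, LF[3]=C('s')+2=4+2=6
L[4]='s': occ=3, LF[4]=C('s')+3=4+3=7
L[5]='s': occ=4, LF[5]=C('s')+4=4+4=8
L[6]='s': occ=5, LF[6]=C('s')+5=4+5=9
L[7]='t': occ=1, LF[7]=C('t')+1=16+1=17
L[8]='t': occ=2, LF[8]=C('t')+2=16+2=18
L[9]='s': occ=6, LF[9]=C('s')+6=4+6=10
L[10]='t': occ=3, LF[10]=C('t')+3=16+3=19
L[11]='r': occ=0, LF[11]=C('r')+0=1+0=1
L[12]='s': occ=7, LF[12]=C('s')+7=4+7=11
L[13]='$': occ=0, LF[13]=C('$')+0=0+0=0
L[14]='t': occ=4, LF[14]=C('t')+4=16+4=20
L[15]='r': occ=1, LF[15]=C('r')+1=1+1=2
L[16]='s': occ=8, LF[16]=C('s')+8=4+8=12
L[17]='r': occ=2, LF[17]=C('r')+2=1+2=3
L[18]='s': occ=9, LF[18]=C('s')+9=4+9=13
L[19]='s': occ=10, LF[19]=C('s')+10=4+10=14
L[20]='s': occ=11, LF[20]=C('s')+11=4+11=15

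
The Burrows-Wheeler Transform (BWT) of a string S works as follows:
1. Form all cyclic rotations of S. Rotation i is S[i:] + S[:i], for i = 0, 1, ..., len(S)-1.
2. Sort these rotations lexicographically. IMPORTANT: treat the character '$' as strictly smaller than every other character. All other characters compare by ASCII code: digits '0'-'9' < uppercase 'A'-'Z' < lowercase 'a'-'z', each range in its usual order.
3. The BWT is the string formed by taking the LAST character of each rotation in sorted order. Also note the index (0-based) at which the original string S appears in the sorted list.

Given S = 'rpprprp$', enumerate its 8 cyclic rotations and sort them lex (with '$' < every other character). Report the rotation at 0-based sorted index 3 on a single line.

All 8 rotations (rotation i = S[i:]+S[:i]):
  rot[0] = rpprprp$
  rot[1] = pprprp$r
  rot[2] = prprp$rp
  rot[3] = rprp$rpp
  rot[4] = prp$rppr
  rot[5] = rp$rpprp
  rot[6] = p$rpprpr
  rot[7] = $rpprprp
Sorted (with $ < everything):
  sorted[0] = $rpprprp
  sorted[1] = p$rpprpr
  sorted[2] = pprprp$r
  sorted[3] = prp$rppr
  sorted[4] = prprp$rp
  sorted[5] = rp$rpprp
  sorted[6] = rpprprp$
  sorted[7] = rprp$rpp
sorted[3] = prp$rppr

Answer: prp$rppr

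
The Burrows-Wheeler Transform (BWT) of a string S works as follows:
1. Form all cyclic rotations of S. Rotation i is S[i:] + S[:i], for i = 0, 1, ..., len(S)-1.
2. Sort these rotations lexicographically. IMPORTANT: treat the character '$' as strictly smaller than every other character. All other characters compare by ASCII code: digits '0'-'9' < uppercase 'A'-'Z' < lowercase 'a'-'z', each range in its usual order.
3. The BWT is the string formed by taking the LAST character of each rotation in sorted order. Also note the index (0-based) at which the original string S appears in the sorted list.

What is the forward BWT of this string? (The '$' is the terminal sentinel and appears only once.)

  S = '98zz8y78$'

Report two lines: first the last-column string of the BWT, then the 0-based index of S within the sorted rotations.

All 9 rotations (rotation i = S[i:]+S[:i]):
  rot[0] = 98zz8y78$
  rot[1] = 8zz8y78$9
  rot[2] = zz8y78$98
  rot[3] = z8y78$98z
  rot[4] = 8y78$98zz
  rot[5] = y78$98zz8
  rot[6] = 78$98zz8y
  rot[7] = 8$98zz8y7
  rot[8] = $98zz8y78
Sorted (with $ < everything):
  sorted[0] = $98zz8y78  (last char: '8')
  sorted[1] = 78$98zz8y  (last char: 'y')
  sorted[2] = 8$98zz8y7  (last char: '7')
  sorted[3] = 8y78$98zz  (last char: 'z')
  sorted[4] = 8zz8y78$9  (last char: '9')
  sorted[5] = 98zz8y78$  (last char: '$')
  sorted[6] = y78$98zz8  (last char: '8')
  sorted[7] = z8y78$98z  (last char: 'z')
  sorted[8] = zz8y78$98  (last char: '8')
Last column: 8y7z9$8z8
Original string S is at sorted index 5

Answer: 8y7z9$8z8
5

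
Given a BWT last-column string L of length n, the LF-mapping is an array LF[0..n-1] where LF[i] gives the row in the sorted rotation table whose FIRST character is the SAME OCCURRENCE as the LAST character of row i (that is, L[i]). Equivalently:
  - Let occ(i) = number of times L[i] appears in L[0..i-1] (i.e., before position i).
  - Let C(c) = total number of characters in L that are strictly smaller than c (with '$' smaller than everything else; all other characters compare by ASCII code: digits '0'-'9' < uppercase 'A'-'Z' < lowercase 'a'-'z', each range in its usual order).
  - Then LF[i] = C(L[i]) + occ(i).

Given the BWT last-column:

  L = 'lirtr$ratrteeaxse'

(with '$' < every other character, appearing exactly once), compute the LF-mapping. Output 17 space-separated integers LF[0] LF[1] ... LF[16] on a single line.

Answer: 7 6 8 13 9 0 10 1 14 11 15 3 4 2 16 12 5

Derivation:
Char counts: '$':1, 'a':2, 'e':3, 'i':1, 'l':1, 'r':4, 's':1, 't':3, 'x':1
C (first-col start): C('$')=0, C('a')=1, C('e')=3, C('i')=6, C('l')=7, C('r')=8, C('s')=12, C('t')=13, C('x')=16
L[0]='l': occ=0, LF[0]=C('l')+0=7+0=7
L[1]='i': occ=0, LF[1]=C('i')+0=6+0=6
L[2]='r': occ=0, LF[2]=C('r')+0=8+0=8
L[3]='t': occ=0, LF[3]=C('t')+0=13+0=13
L[4]='r': occ=1, LF[4]=C('r')+1=8+1=9
L[5]='$': occ=0, LF[5]=C('$')+0=0+0=0
L[6]='r': occ=2, LF[6]=C('r')+2=8+2=10
L[7]='a': occ=0, LF[7]=C('a')+0=1+0=1
L[8]='t': occ=1, LF[8]=C('t')+1=13+1=14
L[9]='r': occ=3, LF[9]=C('r')+3=8+3=11
L[10]='t': occ=2, LF[10]=C('t')+2=13+2=15
L[11]='e': occ=0, LF[11]=C('e')+0=3+0=3
L[12]='e': occ=1, LF[12]=C('e')+1=3+1=4
L[13]='a': occ=1, LF[13]=C('a')+1=1+1=2
L[14]='x': occ=0, LF[14]=C('x')+0=16+0=16
L[15]='s': occ=0, LF[15]=C('s')+0=12+0=12
L[16]='e': occ=2, LF[16]=C('e')+2=3+2=5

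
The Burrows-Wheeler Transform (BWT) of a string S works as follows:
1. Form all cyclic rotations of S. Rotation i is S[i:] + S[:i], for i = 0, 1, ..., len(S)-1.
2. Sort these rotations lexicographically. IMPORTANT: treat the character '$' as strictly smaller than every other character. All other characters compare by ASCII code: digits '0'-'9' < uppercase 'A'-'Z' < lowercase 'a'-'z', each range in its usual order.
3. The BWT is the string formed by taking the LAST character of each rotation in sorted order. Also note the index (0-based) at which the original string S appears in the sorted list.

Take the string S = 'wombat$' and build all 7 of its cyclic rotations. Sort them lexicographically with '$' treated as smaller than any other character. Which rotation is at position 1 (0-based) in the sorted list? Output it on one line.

Answer: at$womb

Derivation:
All 7 rotations (rotation i = S[i:]+S[:i]):
  rot[0] = wombat$
  rot[1] = ombat$w
  rot[2] = mbat$wo
  rot[3] = bat$wom
  rot[4] = at$womb
  rot[5] = t$womba
  rot[6] = $wombat
Sorted (with $ < everything):
  sorted[0] = $wombat
  sorted[1] = at$womb
  sorted[2] = bat$wom
  sorted[3] = mbat$wo
  sorted[4] = ombat$w
  sorted[5] = t$womba
  sorted[6] = wombat$
sorted[1] = at$womb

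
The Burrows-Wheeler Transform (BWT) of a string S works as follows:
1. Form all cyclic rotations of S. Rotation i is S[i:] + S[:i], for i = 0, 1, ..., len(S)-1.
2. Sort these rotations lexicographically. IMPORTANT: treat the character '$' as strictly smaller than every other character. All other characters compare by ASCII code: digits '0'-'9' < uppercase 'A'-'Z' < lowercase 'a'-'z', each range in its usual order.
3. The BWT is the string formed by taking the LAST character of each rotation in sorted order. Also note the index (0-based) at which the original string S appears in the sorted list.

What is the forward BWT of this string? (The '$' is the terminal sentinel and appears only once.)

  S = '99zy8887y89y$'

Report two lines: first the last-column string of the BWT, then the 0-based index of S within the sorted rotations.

All 13 rotations (rotation i = S[i:]+S[:i]):
  rot[0] = 99zy8887y89y$
  rot[1] = 9zy8887y89y$9
  rot[2] = zy8887y89y$99
  rot[3] = y8887y89y$99z
  rot[4] = 8887y89y$99zy
  rot[5] = 887y89y$99zy8
  rot[6] = 87y89y$99zy88
  rot[7] = 7y89y$99zy888
  rot[8] = y89y$99zy8887
  rot[9] = 89y$99zy8887y
  rot[10] = 9y$99zy8887y8
  rot[11] = y$99zy8887y89
  rot[12] = $99zy8887y89y
Sorted (with $ < everything):
  sorted[0] = $99zy8887y89y  (last char: 'y')
  sorted[1] = 7y89y$99zy888  (last char: '8')
  sorted[2] = 87y89y$99zy88  (last char: '8')
  sorted[3] = 887y89y$99zy8  (last char: '8')
  sorted[4] = 8887y89y$99zy  (last char: 'y')
  sorted[5] = 89y$99zy8887y  (last char: 'y')
  sorted[6] = 99zy8887y89y$  (last char: '$')
  sorted[7] = 9y$99zy8887y8  (last char: '8')
  sorted[8] = 9zy8887y89y$9  (last char: '9')
  sorted[9] = y$99zy8887y89  (last char: '9')
  sorted[10] = y8887y89y$99z  (last char: 'z')
  sorted[11] = y89y$99zy8887  (last char: '7')
  sorted[12] = zy8887y89y$99  (last char: '9')
Last column: y888yy$899z79
Original string S is at sorted index 6

Answer: y888yy$899z79
6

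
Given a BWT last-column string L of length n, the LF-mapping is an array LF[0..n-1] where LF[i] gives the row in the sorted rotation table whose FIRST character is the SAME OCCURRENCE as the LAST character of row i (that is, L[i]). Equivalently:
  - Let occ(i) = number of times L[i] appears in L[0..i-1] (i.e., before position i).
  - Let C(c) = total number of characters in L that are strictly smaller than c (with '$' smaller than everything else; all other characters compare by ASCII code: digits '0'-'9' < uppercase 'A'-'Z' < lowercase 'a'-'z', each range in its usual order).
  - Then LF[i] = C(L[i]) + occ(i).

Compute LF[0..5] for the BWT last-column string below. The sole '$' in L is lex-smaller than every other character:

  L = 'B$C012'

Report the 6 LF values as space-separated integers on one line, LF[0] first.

Answer: 4 0 5 1 2 3

Derivation:
Char counts: '$':1, '0':1, '1':1, '2':1, 'B':1, 'C':1
C (first-col start): C('$')=0, C('0')=1, C('1')=2, C('2')=3, C('B')=4, C('C')=5
L[0]='B': occ=0, LF[0]=C('B')+0=4+0=4
L[1]='$': occ=0, LF[1]=C('$')+0=0+0=0
L[2]='C': occ=0, LF[2]=C('C')+0=5+0=5
L[3]='0': occ=0, LF[3]=C('0')+0=1+0=1
L[4]='1': occ=0, LF[4]=C('1')+0=2+0=2
L[5]='2': occ=0, LF[5]=C('2')+0=3+0=3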